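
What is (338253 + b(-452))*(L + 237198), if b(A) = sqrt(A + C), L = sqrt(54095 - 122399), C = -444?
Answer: 2*(118599 + 2*I*sqrt(4269))*(338253 + 8*I*sqrt(14)) ≈ 8.0233e+10 + 9.5503e+7*I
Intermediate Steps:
L = 4*I*sqrt(4269) (L = sqrt(-68304) = 4*I*sqrt(4269) ≈ 261.35*I)
b(A) = sqrt(-444 + A) (b(A) = sqrt(A - 444) = sqrt(-444 + A))
(338253 + b(-452))*(L + 237198) = (338253 + sqrt(-444 - 452))*(4*I*sqrt(4269) + 237198) = (338253 + sqrt(-896))*(237198 + 4*I*sqrt(4269)) = (338253 + 8*I*sqrt(14))*(237198 + 4*I*sqrt(4269)) = (237198 + 4*I*sqrt(4269))*(338253 + 8*I*sqrt(14))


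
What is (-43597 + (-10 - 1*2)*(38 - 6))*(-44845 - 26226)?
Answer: 3125773651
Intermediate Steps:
(-43597 + (-10 - 1*2)*(38 - 6))*(-44845 - 26226) = (-43597 + (-10 - 2)*32)*(-71071) = (-43597 - 12*32)*(-71071) = (-43597 - 384)*(-71071) = -43981*(-71071) = 3125773651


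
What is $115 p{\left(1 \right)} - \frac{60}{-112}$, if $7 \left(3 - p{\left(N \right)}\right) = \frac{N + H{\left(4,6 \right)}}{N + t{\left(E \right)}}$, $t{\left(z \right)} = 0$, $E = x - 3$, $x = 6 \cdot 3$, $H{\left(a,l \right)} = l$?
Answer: $\frac{6455}{28} \approx 230.54$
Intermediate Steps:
$x = 18$
$E = 15$ ($E = 18 - 3 = 15$)
$p{\left(N \right)} = 3 - \frac{6 + N}{7 N}$ ($p{\left(N \right)} = 3 - \frac{\left(N + 6\right) \frac{1}{N + 0}}{7} = 3 - \frac{\left(6 + N\right) \frac{1}{N}}{7} = 3 - \frac{\frac{1}{N} \left(6 + N\right)}{7} = 3 - \frac{6 + N}{7 N}$)
$115 p{\left(1 \right)} - \frac{60}{-112} = 115 \frac{2 \left(-3 + 10 \cdot 1\right)}{7 \cdot 1} - \frac{60}{-112} = 115 \cdot \frac{2}{7} \cdot 1 \left(-3 + 10\right) - - \frac{15}{28} = 115 \cdot \frac{2}{7} \cdot 1 \cdot 7 + \frac{15}{28} = 115 \cdot 2 + \frac{15}{28} = 230 + \frac{15}{28} = \frac{6455}{28}$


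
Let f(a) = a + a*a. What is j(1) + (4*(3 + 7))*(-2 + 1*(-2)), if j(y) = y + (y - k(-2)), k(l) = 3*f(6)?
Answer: -284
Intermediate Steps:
f(a) = a + a**2
k(l) = 126 (k(l) = 3*(6*(1 + 6)) = 3*(6*7) = 3*42 = 126)
j(y) = -126 + 2*y (j(y) = y + (y - 1*126) = y + (y - 126) = y + (-126 + y) = -126 + 2*y)
j(1) + (4*(3 + 7))*(-2 + 1*(-2)) = (-126 + 2*1) + (4*(3 + 7))*(-2 + 1*(-2)) = (-126 + 2) + (4*10)*(-2 - 2) = -124 + 40*(-4) = -124 - 160 = -284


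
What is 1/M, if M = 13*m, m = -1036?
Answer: -1/13468 ≈ -7.4250e-5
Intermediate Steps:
M = -13468 (M = 13*(-1036) = -13468)
1/M = 1/(-13468) = -1/13468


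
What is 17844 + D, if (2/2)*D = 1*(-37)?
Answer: 17807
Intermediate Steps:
D = -37 (D = 1*(-37) = -37)
17844 + D = 17844 - 37 = 17807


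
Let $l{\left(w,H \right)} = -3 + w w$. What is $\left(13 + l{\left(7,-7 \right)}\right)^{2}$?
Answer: $3481$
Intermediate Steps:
$l{\left(w,H \right)} = -3 + w^{2}$
$\left(13 + l{\left(7,-7 \right)}\right)^{2} = \left(13 - \left(3 - 7^{2}\right)\right)^{2} = \left(13 + \left(-3 + 49\right)\right)^{2} = \left(13 + 46\right)^{2} = 59^{2} = 3481$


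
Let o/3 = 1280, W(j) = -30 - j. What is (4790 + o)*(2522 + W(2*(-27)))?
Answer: 21971980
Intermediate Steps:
o = 3840 (o = 3*1280 = 3840)
(4790 + o)*(2522 + W(2*(-27))) = (4790 + 3840)*(2522 + (-30 - 2*(-27))) = 8630*(2522 + (-30 - 1*(-54))) = 8630*(2522 + (-30 + 54)) = 8630*(2522 + 24) = 8630*2546 = 21971980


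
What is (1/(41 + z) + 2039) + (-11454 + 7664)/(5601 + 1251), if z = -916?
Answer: 6110750699/2997750 ≈ 2038.4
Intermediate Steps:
(1/(41 + z) + 2039) + (-11454 + 7664)/(5601 + 1251) = (1/(41 - 916) + 2039) + (-11454 + 7664)/(5601 + 1251) = (1/(-875) + 2039) - 3790/6852 = (-1/875 + 2039) - 3790*1/6852 = 1784124/875 - 1895/3426 = 6110750699/2997750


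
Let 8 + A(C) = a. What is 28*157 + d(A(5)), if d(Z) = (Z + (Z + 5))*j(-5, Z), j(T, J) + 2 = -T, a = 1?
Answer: 4369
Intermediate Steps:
A(C) = -7 (A(C) = -8 + 1 = -7)
j(T, J) = -2 - T
d(Z) = 15 + 6*Z (d(Z) = (Z + (Z + 5))*(-2 - 1*(-5)) = (Z + (5 + Z))*(-2 + 5) = (5 + 2*Z)*3 = 15 + 6*Z)
28*157 + d(A(5)) = 28*157 + (15 + 6*(-7)) = 4396 + (15 - 42) = 4396 - 27 = 4369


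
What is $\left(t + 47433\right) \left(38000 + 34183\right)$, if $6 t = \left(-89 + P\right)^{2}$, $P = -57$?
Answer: $3680298377$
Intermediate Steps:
$t = \frac{10658}{3}$ ($t = \frac{\left(-89 - 57\right)^{2}}{6} = \frac{\left(-146\right)^{2}}{6} = \frac{1}{6} \cdot 21316 = \frac{10658}{3} \approx 3552.7$)
$\left(t + 47433\right) \left(38000 + 34183\right) = \left(\frac{10658}{3} + 47433\right) \left(38000 + 34183\right) = \frac{152957}{3} \cdot 72183 = 3680298377$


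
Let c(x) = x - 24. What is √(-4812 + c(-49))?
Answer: I*√4885 ≈ 69.893*I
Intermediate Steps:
c(x) = -24 + x
√(-4812 + c(-49)) = √(-4812 + (-24 - 49)) = √(-4812 - 73) = √(-4885) = I*√4885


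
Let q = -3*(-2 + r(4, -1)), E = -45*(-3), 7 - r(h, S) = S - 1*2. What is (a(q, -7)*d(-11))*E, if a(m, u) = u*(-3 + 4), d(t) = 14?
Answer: -13230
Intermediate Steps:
r(h, S) = 9 - S (r(h, S) = 7 - (S - 1*2) = 7 - (S - 2) = 7 - (-2 + S) = 7 + (2 - S) = 9 - S)
E = 135
q = -24 (q = -3*(-2 + (9 - 1*(-1))) = -3*(-2 + (9 + 1)) = -3*(-2 + 10) = -3*8 = -24)
a(m, u) = u (a(m, u) = u*1 = u)
(a(q, -7)*d(-11))*E = -7*14*135 = -98*135 = -13230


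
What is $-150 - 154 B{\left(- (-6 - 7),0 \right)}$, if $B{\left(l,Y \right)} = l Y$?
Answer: $-150$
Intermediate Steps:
$B{\left(l,Y \right)} = Y l$
$-150 - 154 B{\left(- (-6 - 7),0 \right)} = -150 - 154 \cdot 0 \left(- (-6 - 7)\right) = -150 - 154 \cdot 0 \left(\left(-1\right) \left(-13\right)\right) = -150 - 154 \cdot 0 \cdot 13 = -150 - 0 = -150 + 0 = -150$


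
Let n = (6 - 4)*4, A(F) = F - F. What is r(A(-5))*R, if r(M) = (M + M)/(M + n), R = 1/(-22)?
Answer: 0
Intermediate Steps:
A(F) = 0
n = 8 (n = 2*4 = 8)
R = -1/22 ≈ -0.045455
r(M) = 2*M/(8 + M) (r(M) = (M + M)/(M + 8) = (2*M)/(8 + M) = 2*M/(8 + M))
r(A(-5))*R = (2*0/(8 + 0))*(-1/22) = (2*0/8)*(-1/22) = (2*0*(1/8))*(-1/22) = 0*(-1/22) = 0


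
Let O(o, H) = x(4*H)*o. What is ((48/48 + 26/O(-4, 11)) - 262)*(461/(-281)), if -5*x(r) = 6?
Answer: 1413887/3372 ≈ 419.30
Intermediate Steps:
x(r) = -6/5 (x(r) = -⅕*6 = -6/5)
O(o, H) = -6*o/5
((48/48 + 26/O(-4, 11)) - 262)*(461/(-281)) = ((48/48 + 26/((-6/5*(-4)))) - 262)*(461/(-281)) = ((48*(1/48) + 26/(24/5)) - 262)*(461*(-1/281)) = ((1 + 26*(5/24)) - 262)*(-461/281) = ((1 + 65/12) - 262)*(-461/281) = (77/12 - 262)*(-461/281) = -3067/12*(-461/281) = 1413887/3372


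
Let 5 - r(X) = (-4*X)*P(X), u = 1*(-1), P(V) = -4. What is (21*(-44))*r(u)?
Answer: -19404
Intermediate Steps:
u = -1
r(X) = 5 - 16*X (r(X) = 5 - (-4*X)*(-4) = 5 - 16*X)
(21*(-44))*r(u) = (21*(-44))*(5 - 16*(-1)) = -924*(5 + 16) = -924*21 = -19404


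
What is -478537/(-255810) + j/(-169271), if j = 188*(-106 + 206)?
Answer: 76193208527/43301214510 ≈ 1.7596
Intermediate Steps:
j = 18800 (j = 188*100 = 18800)
-478537/(-255810) + j/(-169271) = -478537/(-255810) + 18800/(-169271) = -478537*(-1/255810) + 18800*(-1/169271) = 478537/255810 - 18800/169271 = 76193208527/43301214510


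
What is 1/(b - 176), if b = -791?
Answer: -1/967 ≈ -0.0010341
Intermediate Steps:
1/(b - 176) = 1/(-791 - 176) = 1/(-967) = -1/967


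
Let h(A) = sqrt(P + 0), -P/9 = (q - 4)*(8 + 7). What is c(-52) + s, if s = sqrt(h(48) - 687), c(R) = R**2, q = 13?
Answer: 2704 + sqrt(-687 + 9*I*sqrt(15)) ≈ 2704.7 + 26.219*I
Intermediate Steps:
P = -1215 (P = -9*(13 - 4)*(8 + 7) = -81*15 = -9*135 = -1215)
h(A) = 9*I*sqrt(15) (h(A) = sqrt(-1215 + 0) = sqrt(-1215) = 9*I*sqrt(15))
s = sqrt(-687 + 9*I*sqrt(15)) (s = sqrt(9*I*sqrt(15) - 687) = sqrt(-687 + 9*I*sqrt(15)) ≈ 0.66472 + 26.219*I)
c(-52) + s = (-52)**2 + sqrt(-687 + 9*I*sqrt(15)) = 2704 + sqrt(-687 + 9*I*sqrt(15))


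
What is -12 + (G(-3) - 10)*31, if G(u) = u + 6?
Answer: -229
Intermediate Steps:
G(u) = 6 + u
-12 + (G(-3) - 10)*31 = -12 + ((6 - 3) - 10)*31 = -12 + (3 - 10)*31 = -12 - 7*31 = -12 - 217 = -229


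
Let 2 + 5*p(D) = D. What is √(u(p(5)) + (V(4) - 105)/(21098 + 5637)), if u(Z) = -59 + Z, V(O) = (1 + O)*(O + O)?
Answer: I*√41743734915/26735 ≈ 7.6422*I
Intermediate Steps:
V(O) = 2*O*(1 + O) (V(O) = (1 + O)*(2*O) = 2*O*(1 + O))
p(D) = -⅖ + D/5
√(u(p(5)) + (V(4) - 105)/(21098 + 5637)) = √((-59 + (-⅖ + (⅕)*5)) + (2*4*(1 + 4) - 105)/(21098 + 5637)) = √((-59 + (-⅖ + 1)) + (2*4*5 - 105)/26735) = √((-59 + ⅗) + (40 - 105)*(1/26735)) = √(-292/5 - 65*1/26735) = √(-292/5 - 13/5347) = √(-1561389/26735) = I*√41743734915/26735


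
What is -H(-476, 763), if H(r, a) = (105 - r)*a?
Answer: -443303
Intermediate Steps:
H(r, a) = a*(105 - r)
-H(-476, 763) = -763*(105 - 1*(-476)) = -763*(105 + 476) = -763*581 = -1*443303 = -443303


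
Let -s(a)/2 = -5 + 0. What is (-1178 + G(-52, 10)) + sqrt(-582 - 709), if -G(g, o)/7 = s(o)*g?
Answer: 2462 + I*sqrt(1291) ≈ 2462.0 + 35.93*I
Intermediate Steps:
s(a) = 10 (s(a) = -2*(-5 + 0) = -2*(-5) = 10)
G(g, o) = -70*g
(-1178 + G(-52, 10)) + sqrt(-582 - 709) = (-1178 - 70*(-52)) + sqrt(-582 - 709) = (-1178 + 3640) + sqrt(-1291) = 2462 + I*sqrt(1291)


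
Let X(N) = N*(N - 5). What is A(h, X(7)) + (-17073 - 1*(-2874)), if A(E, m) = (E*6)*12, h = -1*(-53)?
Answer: -10383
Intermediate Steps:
h = 53
X(N) = N*(-5 + N)
A(E, m) = 72*E (A(E, m) = (6*E)*12 = 72*E)
A(h, X(7)) + (-17073 - 1*(-2874)) = 72*53 + (-17073 - 1*(-2874)) = 3816 + (-17073 + 2874) = 3816 - 14199 = -10383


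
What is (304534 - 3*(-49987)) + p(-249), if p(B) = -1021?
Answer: 453474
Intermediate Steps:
(304534 - 3*(-49987)) + p(-249) = (304534 - 3*(-49987)) - 1021 = (304534 + 149961) - 1021 = 454495 - 1021 = 453474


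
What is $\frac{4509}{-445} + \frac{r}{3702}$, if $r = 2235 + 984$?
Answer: $- \frac{5086621}{549130} \approx -9.2631$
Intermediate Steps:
$r = 3219$
$\frac{4509}{-445} + \frac{r}{3702} = \frac{4509}{-445} + \frac{3219}{3702} = 4509 \left(- \frac{1}{445}\right) + 3219 \cdot \frac{1}{3702} = - \frac{4509}{445} + \frac{1073}{1234} = - \frac{5086621}{549130}$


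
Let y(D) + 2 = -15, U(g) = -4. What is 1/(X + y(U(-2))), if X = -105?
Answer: -1/122 ≈ -0.0081967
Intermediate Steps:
y(D) = -17 (y(D) = -2 - 15 = -17)
1/(X + y(U(-2))) = 1/(-105 - 17) = 1/(-122) = -1/122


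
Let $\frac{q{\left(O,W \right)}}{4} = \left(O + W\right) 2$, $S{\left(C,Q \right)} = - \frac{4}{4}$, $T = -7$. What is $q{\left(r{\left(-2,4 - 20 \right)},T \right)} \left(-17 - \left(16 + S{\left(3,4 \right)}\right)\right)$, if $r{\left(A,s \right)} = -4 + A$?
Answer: $3328$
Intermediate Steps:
$S{\left(C,Q \right)} = -1$ ($S{\left(C,Q \right)} = \left(-4\right) \frac{1}{4} = -1$)
$q{\left(O,W \right)} = 8 O + 8 W$ ($q{\left(O,W \right)} = 4 \left(O + W\right) 2 = 4 \left(2 O + 2 W\right) = 8 O + 8 W$)
$q{\left(r{\left(-2,4 - 20 \right)},T \right)} \left(-17 - \left(16 + S{\left(3,4 \right)}\right)\right) = \left(8 \left(-4 - 2\right) + 8 \left(-7\right)\right) \left(-17 - 15\right) = \left(8 \left(-6\right) - 56\right) \left(-17 + \left(-16 + 1\right)\right) = \left(-48 - 56\right) \left(-17 - 15\right) = \left(-104\right) \left(-32\right) = 3328$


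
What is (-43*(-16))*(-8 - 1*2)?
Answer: -6880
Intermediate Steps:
(-43*(-16))*(-8 - 1*2) = 688*(-8 - 2) = 688*(-10) = -6880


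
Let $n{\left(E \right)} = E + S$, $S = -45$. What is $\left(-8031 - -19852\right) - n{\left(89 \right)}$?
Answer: $11777$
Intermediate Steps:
$n{\left(E \right)} = -45 + E$ ($n{\left(E \right)} = E - 45 = -45 + E$)
$\left(-8031 - -19852\right) - n{\left(89 \right)} = \left(-8031 - -19852\right) - \left(-45 + 89\right) = \left(-8031 + 19852\right) - 44 = 11821 - 44 = 11777$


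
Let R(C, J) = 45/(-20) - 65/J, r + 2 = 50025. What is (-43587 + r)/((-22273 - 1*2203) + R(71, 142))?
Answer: -1827824/6951953 ≈ -0.26292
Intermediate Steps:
r = 50023 (r = -2 + 50025 = 50023)
R(C, J) = -9/4 - 65/J (R(C, J) = 45*(-1/20) - 65/J = -9/4 - 65/J)
(-43587 + r)/((-22273 - 1*2203) + R(71, 142)) = (-43587 + 50023)/((-22273 - 1*2203) + (-9/4 - 65/142)) = 6436/((-22273 - 2203) + (-9/4 - 65*1/142)) = 6436/(-24476 + (-9/4 - 65/142)) = 6436/(-24476 - 769/284) = 6436/(-6951953/284) = 6436*(-284/6951953) = -1827824/6951953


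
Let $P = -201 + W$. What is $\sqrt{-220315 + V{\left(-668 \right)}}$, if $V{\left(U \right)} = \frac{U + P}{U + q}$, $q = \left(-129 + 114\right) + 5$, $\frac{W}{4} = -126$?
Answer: $\frac{i \sqrt{101274349566}}{678} \approx 469.38 i$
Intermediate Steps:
$W = -504$ ($W = 4 \left(-126\right) = -504$)
$P = -705$ ($P = -201 - 504 = -705$)
$q = -10$ ($q = -15 + 5 = -10$)
$V{\left(U \right)} = \frac{-705 + U}{-10 + U}$ ($V{\left(U \right)} = \frac{U - 705}{U - 10} = \frac{-705 + U}{-10 + U}$)
$\sqrt{-220315 + V{\left(-668 \right)}} = \sqrt{-220315 + \frac{-705 - 668}{-10 - 668}} = \sqrt{-220315 + \frac{1}{-678} \left(-1373\right)} = \sqrt{-220315 - - \frac{1373}{678}} = \sqrt{-220315 + \frac{1373}{678}} = \sqrt{- \frac{149372197}{678}} = \frac{i \sqrt{101274349566}}{678}$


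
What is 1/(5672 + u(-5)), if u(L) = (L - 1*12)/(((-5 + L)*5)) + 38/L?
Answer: 50/283237 ≈ 0.00017653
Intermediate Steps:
u(L) = 38/L + (-12 + L)/(-25 + 5*L) (u(L) = (L - 12)/(-25 + 5*L) + 38/L = (-12 + L)/(-25 + 5*L) + 38/L = 38/L + (-12 + L)/(-25 + 5*L))
1/(5672 + u(-5)) = 1/(5672 + (1/5)*(-950 + (-5)**2 + 178*(-5))/(-5*(-5 - 5))) = 1/(5672 + (1/5)*(-1/5)*(-950 + 25 - 890)/(-10)) = 1/(5672 + (1/5)*(-1/5)*(-1/10)*(-1815)) = 1/(5672 - 363/50) = 1/(283237/50) = 50/283237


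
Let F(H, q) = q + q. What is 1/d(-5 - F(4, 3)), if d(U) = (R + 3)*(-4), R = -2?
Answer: -¼ ≈ -0.25000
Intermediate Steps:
F(H, q) = 2*q
d(U) = -4 (d(U) = (-2 + 3)*(-4) = 1*(-4) = -4)
1/d(-5 - F(4, 3)) = 1/(-4) = -¼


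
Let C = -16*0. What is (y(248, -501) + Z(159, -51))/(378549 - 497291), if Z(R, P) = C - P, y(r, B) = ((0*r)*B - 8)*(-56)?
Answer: -499/118742 ≈ -0.0042024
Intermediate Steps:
C = 0
y(r, B) = 448 (y(r, B) = (0*B - 8)*(-56) = (0 - 8)*(-56) = -8*(-56) = 448)
Z(R, P) = -P (Z(R, P) = 0 - P = -P)
(y(248, -501) + Z(159, -51))/(378549 - 497291) = (448 - 1*(-51))/(378549 - 497291) = (448 + 51)/(-118742) = 499*(-1/118742) = -499/118742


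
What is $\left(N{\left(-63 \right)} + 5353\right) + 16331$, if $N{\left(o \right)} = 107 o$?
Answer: $14943$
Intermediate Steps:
$\left(N{\left(-63 \right)} + 5353\right) + 16331 = \left(107 \left(-63\right) + 5353\right) + 16331 = \left(-6741 + 5353\right) + 16331 = -1388 + 16331 = 14943$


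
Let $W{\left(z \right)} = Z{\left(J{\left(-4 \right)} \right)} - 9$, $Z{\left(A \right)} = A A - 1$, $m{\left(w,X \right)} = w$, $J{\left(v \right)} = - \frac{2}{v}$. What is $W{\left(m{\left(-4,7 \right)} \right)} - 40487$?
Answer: $- \frac{161987}{4} \approx -40497.0$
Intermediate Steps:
$Z{\left(A \right)} = -1 + A^{2}$ ($Z{\left(A \right)} = A^{2} - 1 = -1 + A^{2}$)
$W{\left(z \right)} = - \frac{39}{4}$ ($W{\left(z \right)} = \left(-1 + \left(- \frac{2}{-4}\right)^{2}\right) - 9 = \left(-1 + \left(\left(-2\right) \left(- \frac{1}{4}\right)\right)^{2}\right) - 9 = \left(-1 + \left(\frac{1}{2}\right)^{2}\right) - 9 = \left(-1 + \frac{1}{4}\right) - 9 = - \frac{3}{4} - 9 = - \frac{39}{4}$)
$W{\left(m{\left(-4,7 \right)} \right)} - 40487 = - \frac{39}{4} - 40487 = - \frac{161987}{4}$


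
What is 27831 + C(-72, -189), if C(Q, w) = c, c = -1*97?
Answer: 27734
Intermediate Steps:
c = -97
C(Q, w) = -97
27831 + C(-72, -189) = 27831 - 97 = 27734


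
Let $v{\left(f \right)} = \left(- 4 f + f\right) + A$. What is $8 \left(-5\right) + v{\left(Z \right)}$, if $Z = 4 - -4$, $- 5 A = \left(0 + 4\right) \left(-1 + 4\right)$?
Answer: $- \frac{332}{5} \approx -66.4$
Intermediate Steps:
$A = - \frac{12}{5}$ ($A = - \frac{\left(0 + 4\right) \left(-1 + 4\right)}{5} = - \frac{4 \cdot 3}{5} = \left(- \frac{1}{5}\right) 12 = - \frac{12}{5} \approx -2.4$)
$Z = 8$ ($Z = 4 + 4 = 8$)
$v{\left(f \right)} = - \frac{12}{5} - 3 f$ ($v{\left(f \right)} = \left(- 4 f + f\right) - \frac{12}{5} = - 3 f - \frac{12}{5} = - \frac{12}{5} - 3 f$)
$8 \left(-5\right) + v{\left(Z \right)} = 8 \left(-5\right) - \frac{132}{5} = -40 - \frac{132}{5} = - \frac{332}{5}$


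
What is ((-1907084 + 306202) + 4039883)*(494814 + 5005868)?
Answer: 13416168898682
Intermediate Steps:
((-1907084 + 306202) + 4039883)*(494814 + 5005868) = (-1600882 + 4039883)*5500682 = 2439001*5500682 = 13416168898682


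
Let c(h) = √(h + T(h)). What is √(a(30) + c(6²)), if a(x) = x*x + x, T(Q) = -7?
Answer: √(930 + √29) ≈ 30.584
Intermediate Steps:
c(h) = √(-7 + h) (c(h) = √(h - 7) = √(-7 + h))
a(x) = x + x² (a(x) = x² + x = x + x²)
√(a(30) + c(6²)) = √(30*(1 + 30) + √(-7 + 6²)) = √(30*31 + √(-7 + 36)) = √(930 + √29)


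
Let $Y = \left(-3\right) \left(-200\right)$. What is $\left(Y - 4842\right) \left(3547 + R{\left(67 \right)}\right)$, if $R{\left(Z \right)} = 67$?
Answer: $-15330588$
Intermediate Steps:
$Y = 600$
$\left(Y - 4842\right) \left(3547 + R{\left(67 \right)}\right) = \left(600 - 4842\right) \left(3547 + 67\right) = \left(-4242\right) 3614 = -15330588$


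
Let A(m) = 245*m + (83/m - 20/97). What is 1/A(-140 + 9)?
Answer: -12707/407841836 ≈ -3.1157e-5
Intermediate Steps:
A(m) = -20/97 + 83/m + 245*m (A(m) = 245*m + (83/m - 20*1/97) = 245*m + (83/m - 20/97) = 245*m + (-20/97 + 83/m) = -20/97 + 83/m + 245*m)
1/A(-140 + 9) = 1/(-20/97 + 83/(-140 + 9) + 245*(-140 + 9)) = 1/(-20/97 + 83/(-131) + 245*(-131)) = 1/(-20/97 + 83*(-1/131) - 32095) = 1/(-20/97 - 83/131 - 32095) = 1/(-407841836/12707) = -12707/407841836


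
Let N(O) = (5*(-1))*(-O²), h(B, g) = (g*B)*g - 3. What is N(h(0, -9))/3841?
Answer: 45/3841 ≈ 0.011716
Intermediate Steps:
h(B, g) = -3 + B*g² (h(B, g) = (B*g)*g - 3 = B*g² - 3 = -3 + B*g²)
N(O) = 5*O² (N(O) = -(-5)*O² = 5*O²)
N(h(0, -9))/3841 = (5*(-3 + 0*(-9)²)²)/3841 = (5*(-3 + 0*81)²)*(1/3841) = (5*(-3 + 0)²)*(1/3841) = (5*(-3)²)*(1/3841) = (5*9)*(1/3841) = 45*(1/3841) = 45/3841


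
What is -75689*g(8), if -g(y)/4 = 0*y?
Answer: 0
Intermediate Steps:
g(y) = 0 (g(y) = -0*y = -4*0 = 0)
-75689*g(8) = -75689*0 = 0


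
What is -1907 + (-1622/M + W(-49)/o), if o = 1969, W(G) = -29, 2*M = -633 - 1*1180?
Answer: -6801268020/3569797 ≈ -1905.2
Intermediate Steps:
M = -1813/2 (M = (-633 - 1*1180)/2 = (-633 - 1180)/2 = (1/2)*(-1813) = -1813/2 ≈ -906.50)
-1907 + (-1622/M + W(-49)/o) = -1907 + (-1622/(-1813/2) - 29/1969) = -1907 + (-1622*(-2/1813) - 29*1/1969) = -1907 + (3244/1813 - 29/1969) = -1907 + 6334859/3569797 = -6801268020/3569797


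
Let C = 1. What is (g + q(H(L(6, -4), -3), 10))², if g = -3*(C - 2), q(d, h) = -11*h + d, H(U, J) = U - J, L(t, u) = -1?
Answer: 11025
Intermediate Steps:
q(d, h) = d - 11*h
g = 3 (g = -3*(1 - 2) = -3*(-1) = 3)
(g + q(H(L(6, -4), -3), 10))² = (3 + ((-1 - 1*(-3)) - 11*10))² = (3 + ((-1 + 3) - 110))² = (3 + (2 - 110))² = (3 - 108)² = (-105)² = 11025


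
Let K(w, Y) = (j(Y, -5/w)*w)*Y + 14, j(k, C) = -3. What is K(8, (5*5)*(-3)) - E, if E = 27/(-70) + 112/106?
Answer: 6727451/3710 ≈ 1813.3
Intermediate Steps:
E = 2489/3710 (E = 27*(-1/70) + 112*(1/106) = -27/70 + 56/53 = 2489/3710 ≈ 0.67089)
K(w, Y) = 14 - 3*Y*w (K(w, Y) = (-3*w)*Y + 14 = -3*Y*w + 14 = 14 - 3*Y*w)
K(8, (5*5)*(-3)) - E = (14 - 3*(5*5)*(-3)*8) - 1*2489/3710 = (14 - 3*25*(-3)*8) - 2489/3710 = (14 - 3*(-75)*8) - 2489/3710 = (14 + 1800) - 2489/3710 = 1814 - 2489/3710 = 6727451/3710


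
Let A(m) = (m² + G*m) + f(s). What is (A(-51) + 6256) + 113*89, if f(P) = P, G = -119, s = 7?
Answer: 24990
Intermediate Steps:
A(m) = 7 + m² - 119*m (A(m) = (m² - 119*m) + 7 = 7 + m² - 119*m)
(A(-51) + 6256) + 113*89 = ((7 + (-51)² - 119*(-51)) + 6256) + 113*89 = ((7 + 2601 + 6069) + 6256) + 10057 = (8677 + 6256) + 10057 = 14933 + 10057 = 24990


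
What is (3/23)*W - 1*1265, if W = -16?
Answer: -29143/23 ≈ -1267.1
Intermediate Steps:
(3/23)*W - 1*1265 = (3/23)*(-16) - 1*1265 = ((1/23)*3)*(-16) - 1265 = (3/23)*(-16) - 1265 = -48/23 - 1265 = -29143/23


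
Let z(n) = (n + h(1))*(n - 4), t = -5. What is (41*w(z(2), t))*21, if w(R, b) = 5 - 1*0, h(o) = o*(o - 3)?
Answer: 4305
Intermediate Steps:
h(o) = o*(-3 + o)
z(n) = (-4 + n)*(-2 + n) (z(n) = (n + 1*(-3 + 1))*(n - 4) = (n + 1*(-2))*(-4 + n) = (n - 2)*(-4 + n) = (-2 + n)*(-4 + n) = (-4 + n)*(-2 + n))
w(R, b) = 5 (w(R, b) = 5 + 0 = 5)
(41*w(z(2), t))*21 = (41*5)*21 = 205*21 = 4305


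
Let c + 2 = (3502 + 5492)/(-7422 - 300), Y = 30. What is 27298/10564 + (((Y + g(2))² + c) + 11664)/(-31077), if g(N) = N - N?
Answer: 400103411/183544218 ≈ 2.1799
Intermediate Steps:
c = -4073/1287 (c = -2 + (3502 + 5492)/(-7422 - 300) = -2 + 8994/(-7722) = -2 + 8994*(-1/7722) = -2 - 1499/1287 = -4073/1287 ≈ -3.1647)
g(N) = 0
27298/10564 + (((Y + g(2))² + c) + 11664)/(-31077) = 27298/10564 + (((30 + 0)² - 4073/1287) + 11664)/(-31077) = 27298*(1/10564) + ((30² - 4073/1287) + 11664)*(-1/31077) = 13649/5282 + ((900 - 4073/1287) + 11664)*(-1/31077) = 13649/5282 + (1154227/1287 + 11664)*(-1/31077) = 13649/5282 + (16165795/1287)*(-1/31077) = 13649/5282 - 14045/34749 = 400103411/183544218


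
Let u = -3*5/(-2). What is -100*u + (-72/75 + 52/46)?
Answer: -431152/575 ≈ -749.83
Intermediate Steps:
u = 15/2 (u = -15*(-½) = 15/2 ≈ 7.5000)
-100*u + (-72/75 + 52/46) = -100*15/2 + (-72/75 + 52/46) = -750 + (-72*1/75 + 52*(1/46)) = -750 + (-24/25 + 26/23) = -750 + 98/575 = -431152/575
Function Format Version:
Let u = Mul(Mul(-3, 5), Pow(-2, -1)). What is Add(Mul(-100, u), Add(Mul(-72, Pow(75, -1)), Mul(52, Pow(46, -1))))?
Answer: Rational(-431152, 575) ≈ -749.83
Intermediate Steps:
u = Rational(15, 2) (u = Mul(-15, Rational(-1, 2)) = Rational(15, 2) ≈ 7.5000)
Add(Mul(-100, u), Add(Mul(-72, Pow(75, -1)), Mul(52, Pow(46, -1)))) = Add(Mul(-100, Rational(15, 2)), Add(Mul(-72, Pow(75, -1)), Mul(52, Pow(46, -1)))) = Add(-750, Add(Mul(-72, Rational(1, 75)), Mul(52, Rational(1, 46)))) = Add(-750, Add(Rational(-24, 25), Rational(26, 23))) = Add(-750, Rational(98, 575)) = Rational(-431152, 575)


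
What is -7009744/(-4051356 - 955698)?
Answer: 3504872/2503527 ≈ 1.4000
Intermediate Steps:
-7009744/(-4051356 - 955698) = -7009744/(-5007054) = -7009744*(-1/5007054) = 3504872/2503527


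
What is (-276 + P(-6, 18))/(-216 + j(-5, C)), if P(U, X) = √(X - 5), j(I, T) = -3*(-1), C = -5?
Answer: 92/71 - √13/213 ≈ 1.2788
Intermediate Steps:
j(I, T) = 3
P(U, X) = √(-5 + X)
(-276 + P(-6, 18))/(-216 + j(-5, C)) = (-276 + √(-5 + 18))/(-216 + 3) = (-276 + √13)/(-213) = (-276 + √13)*(-1/213) = 92/71 - √13/213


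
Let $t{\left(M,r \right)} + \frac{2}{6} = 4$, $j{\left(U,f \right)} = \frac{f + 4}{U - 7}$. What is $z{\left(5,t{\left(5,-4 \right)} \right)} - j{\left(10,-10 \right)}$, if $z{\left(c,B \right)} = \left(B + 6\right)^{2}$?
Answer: $\frac{859}{9} \approx 95.444$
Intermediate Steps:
$j{\left(U,f \right)} = \frac{4 + f}{-7 + U}$
$t{\left(M,r \right)} = \frac{11}{3}$ ($t{\left(M,r \right)} = - \frac{1}{3} + 4 = \frac{11}{3}$)
$z{\left(c,B \right)} = \left(6 + B\right)^{2}$
$z{\left(5,t{\left(5,-4 \right)} \right)} - j{\left(10,-10 \right)} = \left(6 + \frac{11}{3}\right)^{2} - \frac{4 - 10}{-7 + 10} = \left(\frac{29}{3}\right)^{2} - \frac{1}{3} \left(-6\right) = \frac{841}{9} - \frac{1}{3} \left(-6\right) = \frac{841}{9} - -2 = \frac{841}{9} + 2 = \frac{859}{9}$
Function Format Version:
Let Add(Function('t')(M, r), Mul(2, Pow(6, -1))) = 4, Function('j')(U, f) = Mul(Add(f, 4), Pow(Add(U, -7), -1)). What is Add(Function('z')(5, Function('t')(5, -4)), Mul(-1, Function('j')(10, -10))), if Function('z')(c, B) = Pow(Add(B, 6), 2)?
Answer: Rational(859, 9) ≈ 95.444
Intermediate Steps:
Function('j')(U, f) = Mul(Pow(Add(-7, U), -1), Add(4, f)) (Function('j')(U, f) = Mul(Add(4, f), Pow(Add(-7, U), -1)) = Mul(Pow(Add(-7, U), -1), Add(4, f)))
Function('t')(M, r) = Rational(11, 3) (Function('t')(M, r) = Add(Rational(-1, 3), 4) = Rational(11, 3))
Function('z')(c, B) = Pow(Add(6, B), 2)
Add(Function('z')(5, Function('t')(5, -4)), Mul(-1, Function('j')(10, -10))) = Add(Pow(Add(6, Rational(11, 3)), 2), Mul(-1, Mul(Pow(Add(-7, 10), -1), Add(4, -10)))) = Add(Pow(Rational(29, 3), 2), Mul(-1, Mul(Pow(3, -1), -6))) = Add(Rational(841, 9), Mul(-1, Mul(Rational(1, 3), -6))) = Add(Rational(841, 9), Mul(-1, -2)) = Add(Rational(841, 9), 2) = Rational(859, 9)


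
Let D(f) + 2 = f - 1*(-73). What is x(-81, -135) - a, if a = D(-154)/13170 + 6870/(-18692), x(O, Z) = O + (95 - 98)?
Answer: -2573319553/30771705 ≈ -83.626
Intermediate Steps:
D(f) = 71 + f (D(f) = -2 + (f - 1*(-73)) = -2 + (f + 73) = -2 + (73 + f) = 71 + f)
x(O, Z) = -3 + O (x(O, Z) = O - 3 = -3 + O)
a = -11503667/30771705 (a = (71 - 154)/13170 + 6870/(-18692) = -83*1/13170 + 6870*(-1/18692) = -83/13170 - 3435/9346 = -11503667/30771705 ≈ -0.37384)
x(-81, -135) - a = (-3 - 81) - 1*(-11503667/30771705) = -84 + 11503667/30771705 = -2573319553/30771705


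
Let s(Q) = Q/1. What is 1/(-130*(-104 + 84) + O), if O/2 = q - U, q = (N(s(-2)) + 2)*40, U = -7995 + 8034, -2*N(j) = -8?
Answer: 1/3002 ≈ 0.00033311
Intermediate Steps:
s(Q) = Q (s(Q) = Q*1 = Q)
N(j) = 4 (N(j) = -½*(-8) = 4)
U = 39
q = 240 (q = (4 + 2)*40 = 6*40 = 240)
O = 402 (O = 2*(240 - 1*39) = 2*(240 - 39) = 2*201 = 402)
1/(-130*(-104 + 84) + O) = 1/(-130*(-104 + 84) + 402) = 1/(-130*(-20) + 402) = 1/(2600 + 402) = 1/3002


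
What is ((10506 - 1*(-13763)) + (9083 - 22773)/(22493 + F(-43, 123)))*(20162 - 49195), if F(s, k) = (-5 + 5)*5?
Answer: -15848212557591/22493 ≈ -7.0458e+8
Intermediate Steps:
F(s, k) = 0 (F(s, k) = 0*5 = 0)
((10506 - 1*(-13763)) + (9083 - 22773)/(22493 + F(-43, 123)))*(20162 - 49195) = ((10506 - 1*(-13763)) + (9083 - 22773)/(22493 + 0))*(20162 - 49195) = ((10506 + 13763) - 13690/22493)*(-29033) = (24269 - 13690*1/22493)*(-29033) = (24269 - 13690/22493)*(-29033) = (545868927/22493)*(-29033) = -15848212557591/22493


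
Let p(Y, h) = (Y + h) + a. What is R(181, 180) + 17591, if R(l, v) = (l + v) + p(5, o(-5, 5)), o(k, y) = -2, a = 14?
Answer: 17969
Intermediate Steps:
p(Y, h) = 14 + Y + h (p(Y, h) = (Y + h) + 14 = 14 + Y + h)
R(l, v) = 17 + l + v (R(l, v) = (l + v) + (14 + 5 - 2) = (l + v) + 17 = 17 + l + v)
R(181, 180) + 17591 = (17 + 181 + 180) + 17591 = 378 + 17591 = 17969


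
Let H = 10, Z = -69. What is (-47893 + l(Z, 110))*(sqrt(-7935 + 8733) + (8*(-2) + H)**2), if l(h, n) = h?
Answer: -1726632 - 47962*sqrt(798) ≈ -3.0815e+6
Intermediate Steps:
(-47893 + l(Z, 110))*(sqrt(-7935 + 8733) + (8*(-2) + H)**2) = (-47893 - 69)*(sqrt(-7935 + 8733) + (8*(-2) + 10)**2) = -47962*(sqrt(798) + (-16 + 10)**2) = -47962*(sqrt(798) + (-6)**2) = -47962*(sqrt(798) + 36) = -47962*(36 + sqrt(798)) = -1726632 - 47962*sqrt(798)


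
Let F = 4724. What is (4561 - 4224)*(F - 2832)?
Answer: 637604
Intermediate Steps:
(4561 - 4224)*(F - 2832) = (4561 - 4224)*(4724 - 2832) = 337*1892 = 637604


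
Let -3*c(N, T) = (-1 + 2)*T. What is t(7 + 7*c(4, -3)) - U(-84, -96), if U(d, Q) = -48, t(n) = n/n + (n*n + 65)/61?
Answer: 3250/61 ≈ 53.279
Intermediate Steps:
c(N, T) = -T/3 (c(N, T) = -(-1 + 2)*T/3 = -T/3)
t(n) = 126/61 + n²/61 (t(n) = 1 + (n² + 65)*(1/61) = 1 + (65 + n²)*(1/61) = 1 + (65/61 + n²/61) = 126/61 + n²/61)
t(7 + 7*c(4, -3)) - U(-84, -96) = (126/61 + (7 + 7*(-⅓*(-3)))²/61) - 1*(-48) = (126/61 + (7 + 7*1)²/61) + 48 = (126/61 + (7 + 7)²/61) + 48 = (126/61 + (1/61)*14²) + 48 = (126/61 + (1/61)*196) + 48 = (126/61 + 196/61) + 48 = 322/61 + 48 = 3250/61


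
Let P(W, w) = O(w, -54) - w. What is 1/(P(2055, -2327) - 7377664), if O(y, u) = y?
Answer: -1/7377664 ≈ -1.3554e-7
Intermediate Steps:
P(W, w) = 0 (P(W, w) = w - w = 0)
1/(P(2055, -2327) - 7377664) = 1/(0 - 7377664) = 1/(-7377664) = -1/7377664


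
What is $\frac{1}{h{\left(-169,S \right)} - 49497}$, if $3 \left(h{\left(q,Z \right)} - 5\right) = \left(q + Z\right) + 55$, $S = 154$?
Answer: $- \frac{3}{148436} \approx -2.0211 \cdot 10^{-5}$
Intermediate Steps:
$h{\left(q,Z \right)} = \frac{70}{3} + \frac{Z}{3} + \frac{q}{3}$ ($h{\left(q,Z \right)} = 5 + \frac{\left(q + Z\right) + 55}{3} = 5 + \frac{\left(Z + q\right) + 55}{3} = 5 + \frac{55 + Z + q}{3} = 5 + \left(\frac{55}{3} + \frac{Z}{3} + \frac{q}{3}\right) = \frac{70}{3} + \frac{Z}{3} + \frac{q}{3}$)
$\frac{1}{h{\left(-169,S \right)} - 49497} = \frac{1}{\left(\frac{70}{3} + \frac{1}{3} \cdot 154 + \frac{1}{3} \left(-169\right)\right) - 49497} = \frac{1}{\left(\frac{70}{3} + \frac{154}{3} - \frac{169}{3}\right) - 49497} = \frac{1}{\frac{55}{3} - 49497} = \frac{1}{- \frac{148436}{3}} = - \frac{3}{148436}$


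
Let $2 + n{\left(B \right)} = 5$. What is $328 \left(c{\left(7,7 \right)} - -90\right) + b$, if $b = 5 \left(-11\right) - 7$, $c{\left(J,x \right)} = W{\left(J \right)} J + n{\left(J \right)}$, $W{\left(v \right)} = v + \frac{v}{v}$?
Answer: $48810$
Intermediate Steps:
$n{\left(B \right)} = 3$ ($n{\left(B \right)} = -2 + 5 = 3$)
$W{\left(v \right)} = 1 + v$ ($W{\left(v \right)} = v + 1 = 1 + v$)
$c{\left(J,x \right)} = 3 + J \left(1 + J\right)$ ($c{\left(J,x \right)} = \left(1 + J\right) J + 3 = J \left(1 + J\right) + 3 = 3 + J \left(1 + J\right)$)
$b = -62$ ($b = -55 - 7 = -62$)
$328 \left(c{\left(7,7 \right)} - -90\right) + b = 328 \left(\left(3 + 7 \left(1 + 7\right)\right) - -90\right) - 62 = 328 \left(\left(3 + 7 \cdot 8\right) + 90\right) - 62 = 328 \left(\left(3 + 56\right) + 90\right) - 62 = 328 \left(59 + 90\right) - 62 = 328 \cdot 149 - 62 = 48872 - 62 = 48810$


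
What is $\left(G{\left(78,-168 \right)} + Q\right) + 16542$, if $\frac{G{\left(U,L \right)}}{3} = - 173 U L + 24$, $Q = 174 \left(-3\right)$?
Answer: $6817068$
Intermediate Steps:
$Q = -522$
$G{\left(U,L \right)} = 72 - 519 L U$ ($G{\left(U,L \right)} = 3 \left(- 173 U L + 24\right) = 3 \left(- 173 L U + 24\right) = 3 \left(24 - 173 L U\right) = 72 - 519 L U$)
$\left(G{\left(78,-168 \right)} + Q\right) + 16542 = \left(\left(72 - \left(-87192\right) 78\right) - 522\right) + 16542 = \left(\left(72 + 6800976\right) - 522\right) + 16542 = \left(6801048 - 522\right) + 16542 = 6800526 + 16542 = 6817068$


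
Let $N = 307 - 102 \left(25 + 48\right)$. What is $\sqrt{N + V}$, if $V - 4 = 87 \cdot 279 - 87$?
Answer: $17 \sqrt{59} \approx 130.58$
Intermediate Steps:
$V = 24190$ ($V = 4 + \left(87 \cdot 279 - 87\right) = 4 + \left(24273 - 87\right) = 4 + 24186 = 24190$)
$N = -7139$ ($N = 307 - 7446 = -7139$)
$\sqrt{N + V} = \sqrt{-7139 + 24190} = \sqrt{17051} = 17 \sqrt{59}$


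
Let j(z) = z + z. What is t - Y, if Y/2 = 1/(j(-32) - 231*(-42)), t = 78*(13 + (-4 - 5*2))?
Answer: -375883/4819 ≈ -78.000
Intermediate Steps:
j(z) = 2*z
t = -78 (t = 78*(13 + (-4 - 10)) = 78*(13 - 14) = 78*(-1) = -78)
Y = 1/4819 (Y = 2/(2*(-32) - 231*(-42)) = 2/(-64 + 9702) = 2/9638 = 2*(1/9638) = 1/4819 ≈ 0.00020751)
t - Y = -78 - 1*1/4819 = -78 - 1/4819 = -375883/4819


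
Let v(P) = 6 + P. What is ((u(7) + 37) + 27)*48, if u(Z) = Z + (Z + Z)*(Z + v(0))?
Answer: 12144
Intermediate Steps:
u(Z) = Z + 2*Z*(6 + Z) (u(Z) = Z + (Z + Z)*(Z + (6 + 0)) = Z + (2*Z)*(Z + 6) = Z + (2*Z)*(6 + Z) = Z + 2*Z*(6 + Z))
((u(7) + 37) + 27)*48 = ((7*(13 + 2*7) + 37) + 27)*48 = ((7*(13 + 14) + 37) + 27)*48 = ((7*27 + 37) + 27)*48 = ((189 + 37) + 27)*48 = (226 + 27)*48 = 253*48 = 12144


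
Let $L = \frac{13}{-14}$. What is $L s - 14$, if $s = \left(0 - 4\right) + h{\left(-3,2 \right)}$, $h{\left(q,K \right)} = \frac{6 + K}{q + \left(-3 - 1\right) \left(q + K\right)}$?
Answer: $- \frac{124}{7} \approx -17.714$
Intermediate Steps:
$L = - \frac{13}{14}$ ($L = 13 \left(- \frac{1}{14}\right) = - \frac{13}{14} \approx -0.92857$)
$h{\left(q,K \right)} = \frac{6 + K}{- 4 K - 3 q}$ ($h{\left(q,K \right)} = \frac{6 + K}{q - 4 \left(K + q\right)} = \frac{6 + K}{q - \left(4 K + 4 q\right)} = \frac{6 + K}{- 4 K - 3 q}$)
$s = 4$ ($s = \left(0 - 4\right) + \frac{-6 - 2}{3 \left(-3\right) + 4 \cdot 2} = -4 + \frac{-6 - 2}{-9 + 8} = -4 + \frac{1}{-1} \left(-8\right) = -4 - -8 = -4 + 8 = 4$)
$L s - 14 = \left(- \frac{13}{14}\right) 4 - 14 = - \frac{26}{7} - 14 = - \frac{124}{7}$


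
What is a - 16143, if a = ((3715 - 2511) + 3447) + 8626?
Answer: -2866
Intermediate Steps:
a = 13277 (a = (1204 + 3447) + 8626 = 4651 + 8626 = 13277)
a - 16143 = 13277 - 16143 = -2866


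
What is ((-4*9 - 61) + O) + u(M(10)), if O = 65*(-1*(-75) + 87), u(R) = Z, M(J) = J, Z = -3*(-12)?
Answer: 10469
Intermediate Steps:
Z = 36
u(R) = 36
O = 10530 (O = 65*(75 + 87) = 65*162 = 10530)
((-4*9 - 61) + O) + u(M(10)) = ((-4*9 - 61) + 10530) + 36 = ((-36 - 61) + 10530) + 36 = (-97 + 10530) + 36 = 10433 + 36 = 10469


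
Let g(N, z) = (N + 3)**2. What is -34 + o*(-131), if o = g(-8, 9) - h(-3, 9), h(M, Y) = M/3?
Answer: -3440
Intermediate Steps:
h(M, Y) = M/3 (h(M, Y) = M*(1/3) = M/3)
g(N, z) = (3 + N)**2
o = 26 (o = (3 - 8)**2 - (-3)/3 = (-5)**2 - 1*(-1) = 25 + 1 = 26)
-34 + o*(-131) = -34 + 26*(-131) = -34 - 3406 = -3440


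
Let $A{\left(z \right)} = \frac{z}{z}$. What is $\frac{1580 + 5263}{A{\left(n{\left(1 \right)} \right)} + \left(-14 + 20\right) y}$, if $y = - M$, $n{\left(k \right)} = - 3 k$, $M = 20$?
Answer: $- \frac{6843}{119} \approx -57.504$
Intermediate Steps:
$y = -20$ ($y = \left(-1\right) 20 = -20$)
$A{\left(z \right)} = 1$
$\frac{1580 + 5263}{A{\left(n{\left(1 \right)} \right)} + \left(-14 + 20\right) y} = \frac{1580 + 5263}{1 + \left(-14 + 20\right) \left(-20\right)} = \frac{6843}{1 + 6 \left(-20\right)} = \frac{6843}{1 - 120} = \frac{6843}{-119} = 6843 \left(- \frac{1}{119}\right) = - \frac{6843}{119}$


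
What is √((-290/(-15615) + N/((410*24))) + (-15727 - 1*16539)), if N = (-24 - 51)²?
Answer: I*√940429708718545/170724 ≈ 179.63*I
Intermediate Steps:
N = 5625 (N = (-75)² = 5625)
√((-290/(-15615) + N/((410*24))) + (-15727 - 1*16539)) = √((-290/(-15615) + 5625/((410*24))) + (-15727 - 1*16539)) = √((-290*(-1/15615) + 5625/9840) + (-15727 - 16539)) = √((58/3123 + 5625*(1/9840)) - 32266) = √((58/3123 + 375/656) - 32266) = √(1209173/2048688 - 32266) = √(-66101757835/2048688) = I*√940429708718545/170724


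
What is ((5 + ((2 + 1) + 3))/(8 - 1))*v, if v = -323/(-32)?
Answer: 3553/224 ≈ 15.862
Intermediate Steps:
v = 323/32 (v = -323*(-1/32) = 323/32 ≈ 10.094)
((5 + ((2 + 1) + 3))/(8 - 1))*v = ((5 + ((2 + 1) + 3))/(8 - 1))*(323/32) = ((5 + (3 + 3))/7)*(323/32) = ((5 + 6)*(⅐))*(323/32) = (11*(⅐))*(323/32) = (11/7)*(323/32) = 3553/224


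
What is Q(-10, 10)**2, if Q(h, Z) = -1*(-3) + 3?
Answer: 36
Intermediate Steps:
Q(h, Z) = 6 (Q(h, Z) = 3 + 3 = 6)
Q(-10, 10)**2 = 6**2 = 36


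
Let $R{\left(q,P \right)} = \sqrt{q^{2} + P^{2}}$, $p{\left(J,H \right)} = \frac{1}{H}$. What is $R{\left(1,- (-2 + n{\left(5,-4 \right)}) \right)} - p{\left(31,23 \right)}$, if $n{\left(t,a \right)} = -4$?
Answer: $- \frac{1}{23} + \sqrt{37} \approx 6.0393$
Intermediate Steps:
$R{\left(q,P \right)} = \sqrt{P^{2} + q^{2}}$
$R{\left(1,- (-2 + n{\left(5,-4 \right)}) \right)} - p{\left(31,23 \right)} = \sqrt{\left(- (-2 - 4)\right)^{2} + 1^{2}} - \frac{1}{23} = \sqrt{\left(\left(-1\right) \left(-6\right)\right)^{2} + 1} - \frac{1}{23} = \sqrt{6^{2} + 1} - \frac{1}{23} = \sqrt{36 + 1} - \frac{1}{23} = \sqrt{37} - \frac{1}{23} = - \frac{1}{23} + \sqrt{37}$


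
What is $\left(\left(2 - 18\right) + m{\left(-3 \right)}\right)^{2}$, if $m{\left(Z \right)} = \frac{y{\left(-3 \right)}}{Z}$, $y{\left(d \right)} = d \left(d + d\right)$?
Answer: $484$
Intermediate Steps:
$y{\left(d \right)} = 2 d^{2}$ ($y{\left(d \right)} = d 2 d = 2 d^{2}$)
$m{\left(Z \right)} = \frac{18}{Z}$ ($m{\left(Z \right)} = \frac{2 \left(-3\right)^{2}}{Z} = \frac{2 \cdot 9}{Z} = \frac{18}{Z}$)
$\left(\left(2 - 18\right) + m{\left(-3 \right)}\right)^{2} = \left(\left(2 - 18\right) + \frac{18}{-3}\right)^{2} = \left(\left(2 - 18\right) + 18 \left(- \frac{1}{3}\right)\right)^{2} = \left(-16 - 6\right)^{2} = \left(-22\right)^{2} = 484$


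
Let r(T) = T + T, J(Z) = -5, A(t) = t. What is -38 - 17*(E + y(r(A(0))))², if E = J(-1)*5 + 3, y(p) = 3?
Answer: -6175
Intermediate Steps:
r(T) = 2*T
E = -22 (E = -5*5 + 3 = -25 + 3 = -22)
-38 - 17*(E + y(r(A(0))))² = -38 - 17*(-22 + 3)² = -38 - 17*(-19)² = -38 - 17*361 = -38 - 6137 = -6175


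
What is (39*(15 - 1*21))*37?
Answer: -8658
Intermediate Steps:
(39*(15 - 1*21))*37 = (39*(15 - 21))*37 = (39*(-6))*37 = -234*37 = -8658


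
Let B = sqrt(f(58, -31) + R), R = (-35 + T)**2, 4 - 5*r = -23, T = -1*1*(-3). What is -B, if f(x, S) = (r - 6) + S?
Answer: -sqrt(24810)/5 ≈ -31.502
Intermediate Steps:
T = 3 (T = -1*(-3) = 3)
r = 27/5 (r = 4/5 - 1/5*(-23) = 4/5 + 23/5 = 27/5 ≈ 5.4000)
R = 1024 (R = (-35 + 3)**2 = (-32)**2 = 1024)
f(x, S) = -3/5 + S (f(x, S) = (27/5 - 6) + S = -3/5 + S)
B = sqrt(24810)/5 (B = sqrt((-3/5 - 31) + 1024) = sqrt(-158/5 + 1024) = sqrt(4962/5) = sqrt(24810)/5 ≈ 31.502)
-B = -sqrt(24810)/5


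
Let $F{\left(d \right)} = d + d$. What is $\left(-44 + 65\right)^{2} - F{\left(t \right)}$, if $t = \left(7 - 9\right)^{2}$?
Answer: $433$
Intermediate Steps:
$t = 4$ ($t = \left(-2\right)^{2} = 4$)
$F{\left(d \right)} = 2 d$
$\left(-44 + 65\right)^{2} - F{\left(t \right)} = \left(-44 + 65\right)^{2} - 2 \cdot 4 = 21^{2} - 8 = 441 - 8 = 433$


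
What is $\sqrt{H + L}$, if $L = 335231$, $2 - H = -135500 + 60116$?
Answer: $\sqrt{410617} \approx 640.79$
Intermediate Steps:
$H = 75386$ ($H = 2 - \left(-135500 + 60116\right) = 2 - -75384 = 2 + 75384 = 75386$)
$\sqrt{H + L} = \sqrt{75386 + 335231} = \sqrt{410617}$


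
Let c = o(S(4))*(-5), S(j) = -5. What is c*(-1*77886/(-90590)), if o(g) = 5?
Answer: -194715/9059 ≈ -21.494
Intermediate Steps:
c = -25 (c = 5*(-5) = -25)
c*(-1*77886/(-90590)) = -25*(-1*77886)/(-90590) = -(-1947150)*(-1)/90590 = -25*38943/45295 = -194715/9059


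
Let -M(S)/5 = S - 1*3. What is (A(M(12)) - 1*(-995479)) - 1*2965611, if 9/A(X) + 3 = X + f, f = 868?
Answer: -1615508231/820 ≈ -1.9701e+6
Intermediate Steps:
M(S) = 15 - 5*S (M(S) = -5*(S - 1*3) = -5*(S - 3) = -5*(-3 + S) = 15 - 5*S)
A(X) = 9/(865 + X) (A(X) = 9/(-3 + (X + 868)) = 9/(-3 + (868 + X)) = 9/(865 + X))
(A(M(12)) - 1*(-995479)) - 1*2965611 = (9/(865 + (15 - 5*12)) - 1*(-995479)) - 1*2965611 = (9/(865 + (15 - 60)) + 995479) - 2965611 = (9/(865 - 45) + 995479) - 2965611 = (9/820 + 995479) - 2965611 = 816292789/820 - 2965611 = -1615508231/820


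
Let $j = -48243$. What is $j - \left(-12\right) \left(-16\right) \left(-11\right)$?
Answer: $-46131$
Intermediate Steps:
$j - \left(-12\right) \left(-16\right) \left(-11\right) = -48243 - \left(-12\right) \left(-16\right) \left(-11\right) = -48243 - 192 \left(-11\right) = -48243 - -2112 = -48243 + 2112 = -46131$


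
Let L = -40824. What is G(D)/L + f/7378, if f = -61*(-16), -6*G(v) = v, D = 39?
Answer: 5698883/43028496 ≈ 0.13244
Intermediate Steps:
G(v) = -v/6
f = 976
G(D)/L + f/7378 = -1/6*39/(-40824) + 976/7378 = -13/2*(-1/40824) + 976*(1/7378) = 13/81648 + 488/3689 = 5698883/43028496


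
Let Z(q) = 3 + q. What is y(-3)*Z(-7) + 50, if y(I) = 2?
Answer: 42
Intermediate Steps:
y(-3)*Z(-7) + 50 = 2*(3 - 7) + 50 = 2*(-4) + 50 = -8 + 50 = 42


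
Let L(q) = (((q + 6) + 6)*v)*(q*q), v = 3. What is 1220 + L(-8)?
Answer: 1988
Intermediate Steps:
L(q) = q²*(36 + 3*q) (L(q) = (((q + 6) + 6)*3)*(q*q) = (((6 + q) + 6)*3)*q² = ((12 + q)*3)*q² = (36 + 3*q)*q² = q²*(36 + 3*q))
1220 + L(-8) = 1220 + 3*(-8)²*(12 - 8) = 1220 + 3*64*4 = 1220 + 768 = 1988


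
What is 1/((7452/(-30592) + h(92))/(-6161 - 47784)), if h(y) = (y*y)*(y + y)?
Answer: -82514272/2382161957 ≈ -0.034638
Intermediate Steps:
h(y) = 2*y³ (h(y) = y²*(2*y) = 2*y³)
1/((7452/(-30592) + h(92))/(-6161 - 47784)) = 1/((7452/(-30592) + 2*92³)/(-6161 - 47784)) = 1/((7452*(-1/30592) + 2*778688)/(-53945)) = 1/((-1863/7648 + 1557376)*(-1/53945)) = 1/((11910809785/7648)*(-1/53945)) = 1/(-2382161957/82514272) = -82514272/2382161957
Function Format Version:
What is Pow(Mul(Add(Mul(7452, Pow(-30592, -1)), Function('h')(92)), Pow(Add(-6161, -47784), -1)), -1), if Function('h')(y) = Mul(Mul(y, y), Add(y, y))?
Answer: Rational(-82514272, 2382161957) ≈ -0.034638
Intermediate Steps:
Function('h')(y) = Mul(2, Pow(y, 3)) (Function('h')(y) = Mul(Pow(y, 2), Mul(2, y)) = Mul(2, Pow(y, 3)))
Pow(Mul(Add(Mul(7452, Pow(-30592, -1)), Function('h')(92)), Pow(Add(-6161, -47784), -1)), -1) = Pow(Mul(Add(Mul(7452, Pow(-30592, -1)), Mul(2, Pow(92, 3))), Pow(Add(-6161, -47784), -1)), -1) = Pow(Mul(Add(Mul(7452, Rational(-1, 30592)), Mul(2, 778688)), Pow(-53945, -1)), -1) = Pow(Mul(Add(Rational(-1863, 7648), 1557376), Rational(-1, 53945)), -1) = Pow(Mul(Rational(11910809785, 7648), Rational(-1, 53945)), -1) = Pow(Rational(-2382161957, 82514272), -1) = Rational(-82514272, 2382161957)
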